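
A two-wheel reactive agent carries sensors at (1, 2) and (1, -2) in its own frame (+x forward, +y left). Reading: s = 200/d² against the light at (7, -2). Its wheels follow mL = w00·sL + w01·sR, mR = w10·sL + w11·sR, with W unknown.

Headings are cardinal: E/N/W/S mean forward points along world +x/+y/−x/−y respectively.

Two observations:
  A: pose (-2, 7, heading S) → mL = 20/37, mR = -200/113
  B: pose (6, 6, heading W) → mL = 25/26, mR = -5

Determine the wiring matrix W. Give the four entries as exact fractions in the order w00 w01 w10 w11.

0 1/2 -1 0

obs A: pose=(-2,7,S) → sL=200/113, sR=40/37, mL=20/37, mR=-200/113
obs B: pose=(6,6,W) → sL=5, sR=25/13, mL=25/26, mR=-5
sensor matrix S = [[200/113, 40/37], [5, 25/13]]; det S = -108800/54353
solve [mL_A; mL_B] = S·[w00; w01] and [mR_A; mR_B] = S·[w10; w11]:
  w00 = 0, w01 = 1/2, w10 = -1, w11 = 0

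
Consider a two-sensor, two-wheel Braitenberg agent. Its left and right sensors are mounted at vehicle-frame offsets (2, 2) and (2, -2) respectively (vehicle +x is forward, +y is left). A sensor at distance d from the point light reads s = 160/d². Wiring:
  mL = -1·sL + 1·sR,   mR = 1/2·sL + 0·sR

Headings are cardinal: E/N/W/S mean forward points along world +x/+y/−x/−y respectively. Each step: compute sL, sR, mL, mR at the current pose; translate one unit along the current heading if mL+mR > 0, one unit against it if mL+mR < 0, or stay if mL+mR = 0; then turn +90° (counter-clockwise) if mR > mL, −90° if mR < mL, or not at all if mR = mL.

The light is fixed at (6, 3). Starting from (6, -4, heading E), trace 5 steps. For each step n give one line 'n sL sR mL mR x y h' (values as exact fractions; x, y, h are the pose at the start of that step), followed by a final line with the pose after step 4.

0 160/29 32/17 -1792/493 80/29 6 -4 E
1 80/17 80/13 320/221 40/17 5 -4 N
2 160/73 32/5 1536/365 80/73 5 -3 W
3 5 10 5 5/2 4 -3 N
4 160/9 160/49 -6400/441 80/9 4 -2 E
final 3 -2 N

n=0: pose=(6,-4,E); sL=160/29, sR=32/17; mL=-1792/493, mR=80/29; mL+mR=-432/493 → advance -1; mR−mL=3152/493 → turn +1·90°
n=1: pose=(5,-4,N); sL=80/17, sR=80/13; mL=320/221, mR=40/17; mL+mR=840/221 → advance +1; mR−mL=200/221 → turn +1·90°
n=2: pose=(5,-3,W); sL=160/73, sR=32/5; mL=1536/365, mR=80/73; mL+mR=1936/365 → advance +1; mR−mL=-1136/365 → turn -1·90°
n=3: pose=(4,-3,N); sL=5, sR=10; mL=5, mR=5/2; mL+mR=15/2 → advance +1; mR−mL=-5/2 → turn -1·90°
n=4: pose=(4,-2,E); sL=160/9, sR=160/49; mL=-6400/441, mR=80/9; mL+mR=-2480/441 → advance -1; mR−mL=3440/147 → turn +1·90°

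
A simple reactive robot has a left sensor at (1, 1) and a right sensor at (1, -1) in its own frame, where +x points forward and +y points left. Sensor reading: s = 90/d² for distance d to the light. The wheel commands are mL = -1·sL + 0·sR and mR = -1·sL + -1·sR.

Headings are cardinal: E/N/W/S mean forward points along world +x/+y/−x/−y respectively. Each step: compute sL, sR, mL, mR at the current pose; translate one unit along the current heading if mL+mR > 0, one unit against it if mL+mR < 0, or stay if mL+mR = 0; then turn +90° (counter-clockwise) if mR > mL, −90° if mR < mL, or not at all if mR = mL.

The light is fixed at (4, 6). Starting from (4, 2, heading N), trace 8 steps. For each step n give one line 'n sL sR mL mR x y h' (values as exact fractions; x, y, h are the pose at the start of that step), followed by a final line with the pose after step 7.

0 9 9 -9 -18 4 2 N
1 90/17 90/37 -90/17 -4860/629 4 1 E
2 5/2 9/4 -5/2 -19/4 3 1 S
3 90/29 90/13 -90/29 -3780/377 3 2 W
4 9 9 -9 -18 4 2 N
5 90/17 90/37 -90/17 -4860/629 4 1 E
6 5/2 9/4 -5/2 -19/4 3 1 S
7 90/29 90/13 -90/29 -3780/377 3 2 W
final 4 2 N

n=0: pose=(4,2,N); sL=9, sR=9; mL=-9, mR=-18; mL+mR=-27 → advance -1; mR−mL=-9 → turn -1·90°
n=1: pose=(4,1,E); sL=90/17, sR=90/37; mL=-90/17, mR=-4860/629; mL+mR=-8190/629 → advance -1; mR−mL=-90/37 → turn -1·90°
n=2: pose=(3,1,S); sL=5/2, sR=9/4; mL=-5/2, mR=-19/4; mL+mR=-29/4 → advance -1; mR−mL=-9/4 → turn -1·90°
n=3: pose=(3,2,W); sL=90/29, sR=90/13; mL=-90/29, mR=-3780/377; mL+mR=-4950/377 → advance -1; mR−mL=-90/13 → turn -1·90°
n=4: pose=(4,2,N); sL=9, sR=9; mL=-9, mR=-18; mL+mR=-27 → advance -1; mR−mL=-9 → turn -1·90°
n=5: pose=(4,1,E); sL=90/17, sR=90/37; mL=-90/17, mR=-4860/629; mL+mR=-8190/629 → advance -1; mR−mL=-90/37 → turn -1·90°
n=6: pose=(3,1,S); sL=5/2, sR=9/4; mL=-5/2, mR=-19/4; mL+mR=-29/4 → advance -1; mR−mL=-9/4 → turn -1·90°
n=7: pose=(3,2,W); sL=90/29, sR=90/13; mL=-90/29, mR=-3780/377; mL+mR=-4950/377 → advance -1; mR−mL=-90/13 → turn -1·90°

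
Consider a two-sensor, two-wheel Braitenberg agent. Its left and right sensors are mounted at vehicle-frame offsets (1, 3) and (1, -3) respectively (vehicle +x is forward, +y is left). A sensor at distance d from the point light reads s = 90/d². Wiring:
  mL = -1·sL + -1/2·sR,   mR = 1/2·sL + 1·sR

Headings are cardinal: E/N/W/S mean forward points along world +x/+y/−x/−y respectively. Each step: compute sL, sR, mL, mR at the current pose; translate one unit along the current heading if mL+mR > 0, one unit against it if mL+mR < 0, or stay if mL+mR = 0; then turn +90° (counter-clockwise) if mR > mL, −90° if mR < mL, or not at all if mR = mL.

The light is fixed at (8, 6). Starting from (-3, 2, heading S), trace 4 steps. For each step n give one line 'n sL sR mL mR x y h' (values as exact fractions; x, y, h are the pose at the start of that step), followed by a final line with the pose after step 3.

0 90/89 90/221 -23895/19669 17955/19669 -3 2 S
1 9/10 45/68 -837/680 189/170 -3 3 E
2 90/229 18/17 -3591/3893 4887/3893 -4 3 N
3 45/97 9/17 -2403/3298 2511/3298 -4 4 W
final -5 4 S

n=0: pose=(-3,2,S); sL=90/89, sR=90/221; mL=-23895/19669, mR=17955/19669; mL+mR=-5940/19669 → advance -1; mR−mL=41850/19669 → turn +1·90°
n=1: pose=(-3,3,E); sL=9/10, sR=45/68; mL=-837/680, mR=189/170; mL+mR=-81/680 → advance -1; mR−mL=1593/680 → turn +1·90°
n=2: pose=(-4,3,N); sL=90/229, sR=18/17; mL=-3591/3893, mR=4887/3893; mL+mR=1296/3893 → advance +1; mR−mL=8478/3893 → turn +1·90°
n=3: pose=(-4,4,W); sL=45/97, sR=9/17; mL=-2403/3298, mR=2511/3298; mL+mR=54/1649 → advance +1; mR−mL=2457/1649 → turn +1·90°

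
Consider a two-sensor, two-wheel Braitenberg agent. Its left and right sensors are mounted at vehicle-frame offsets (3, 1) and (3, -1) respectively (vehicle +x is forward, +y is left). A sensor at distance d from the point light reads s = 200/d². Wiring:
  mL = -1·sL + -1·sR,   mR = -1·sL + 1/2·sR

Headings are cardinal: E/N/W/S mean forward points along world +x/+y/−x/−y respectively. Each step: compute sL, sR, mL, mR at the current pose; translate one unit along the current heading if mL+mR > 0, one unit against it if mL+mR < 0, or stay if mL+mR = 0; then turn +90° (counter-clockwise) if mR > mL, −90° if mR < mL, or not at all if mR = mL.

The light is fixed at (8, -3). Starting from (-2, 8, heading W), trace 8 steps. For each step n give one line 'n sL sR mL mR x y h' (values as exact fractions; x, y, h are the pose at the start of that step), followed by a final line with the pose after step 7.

0 200/269 200/313 -116400/84197 -35700/84197 -2 8 W
1 25/16 50/41 -1825/656 -625/656 -1 8 S
2 40/41 200/157 -14480/6437 -2180/6437 -1 9 E
3 100/173 100/153 -32600/26469 -6650/26469 -2 9 N
4 200/269 200/313 -116400/84197 -35700/84197 -2 8 W
5 25/16 50/41 -1825/656 -625/656 -1 8 S
6 40/41 200/157 -14480/6437 -2180/6437 -1 9 E
7 100/173 100/153 -32600/26469 -6650/26469 -2 9 N
final -2 8 W

n=0: pose=(-2,8,W); sL=200/269, sR=200/313; mL=-116400/84197, mR=-35700/84197; mL+mR=-152100/84197 → advance -1; mR−mL=300/313 → turn +1·90°
n=1: pose=(-1,8,S); sL=25/16, sR=50/41; mL=-1825/656, mR=-625/656; mL+mR=-1225/328 → advance -1; mR−mL=75/41 → turn +1·90°
n=2: pose=(-1,9,E); sL=40/41, sR=200/157; mL=-14480/6437, mR=-2180/6437; mL+mR=-16660/6437 → advance -1; mR−mL=300/157 → turn +1·90°
n=3: pose=(-2,9,N); sL=100/173, sR=100/153; mL=-32600/26469, mR=-6650/26469; mL+mR=-39250/26469 → advance -1; mR−mL=50/51 → turn +1·90°
n=4: pose=(-2,8,W); sL=200/269, sR=200/313; mL=-116400/84197, mR=-35700/84197; mL+mR=-152100/84197 → advance -1; mR−mL=300/313 → turn +1·90°
n=5: pose=(-1,8,S); sL=25/16, sR=50/41; mL=-1825/656, mR=-625/656; mL+mR=-1225/328 → advance -1; mR−mL=75/41 → turn +1·90°
n=6: pose=(-1,9,E); sL=40/41, sR=200/157; mL=-14480/6437, mR=-2180/6437; mL+mR=-16660/6437 → advance -1; mR−mL=300/157 → turn +1·90°
n=7: pose=(-2,9,N); sL=100/173, sR=100/153; mL=-32600/26469, mR=-6650/26469; mL+mR=-39250/26469 → advance -1; mR−mL=50/51 → turn +1·90°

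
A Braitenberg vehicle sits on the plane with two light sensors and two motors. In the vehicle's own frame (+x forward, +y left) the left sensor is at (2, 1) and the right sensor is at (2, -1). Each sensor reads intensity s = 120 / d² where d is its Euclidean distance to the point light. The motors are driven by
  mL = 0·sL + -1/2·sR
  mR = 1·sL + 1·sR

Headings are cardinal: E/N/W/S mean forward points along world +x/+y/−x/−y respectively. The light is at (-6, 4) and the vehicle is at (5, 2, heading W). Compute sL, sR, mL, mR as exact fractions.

left sensor world pos  = (3, 1); dL² = 90
right sensor world pos = (3, 3); dR² = 82
sL = 120/90 = 4/3
sR = 120/82 = 60/41
mL = 0·sL + -1/2·sR = -30/41
mR = 1·sL + 1·sR = 344/123

4/3 60/41 -30/41 344/123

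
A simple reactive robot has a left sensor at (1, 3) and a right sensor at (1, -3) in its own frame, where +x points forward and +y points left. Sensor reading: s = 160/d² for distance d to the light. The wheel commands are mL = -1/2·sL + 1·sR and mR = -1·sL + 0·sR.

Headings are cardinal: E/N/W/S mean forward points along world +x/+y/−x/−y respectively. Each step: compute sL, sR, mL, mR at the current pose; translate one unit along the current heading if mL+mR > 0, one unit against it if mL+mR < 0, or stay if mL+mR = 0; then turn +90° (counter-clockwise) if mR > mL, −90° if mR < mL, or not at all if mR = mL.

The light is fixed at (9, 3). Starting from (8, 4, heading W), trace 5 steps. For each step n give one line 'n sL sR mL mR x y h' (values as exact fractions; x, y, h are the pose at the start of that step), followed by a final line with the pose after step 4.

0 20 8 -2 -20 8 4 W
1 160/13 160/13 80/13 -160/13 9 4 N
2 16 16 8 -16 9 3 E
3 32 160/17 -112/17 -32 8 3 S
4 20 8 -2 -20 8 4 W
final 9 4 N

n=0: pose=(8,4,W); sL=20, sR=8; mL=-2, mR=-20; mL+mR=-22 → advance -1; mR−mL=-18 → turn -1·90°
n=1: pose=(9,4,N); sL=160/13, sR=160/13; mL=80/13, mR=-160/13; mL+mR=-80/13 → advance -1; mR−mL=-240/13 → turn -1·90°
n=2: pose=(9,3,E); sL=16, sR=16; mL=8, mR=-16; mL+mR=-8 → advance -1; mR−mL=-24 → turn -1·90°
n=3: pose=(8,3,S); sL=32, sR=160/17; mL=-112/17, mR=-32; mL+mR=-656/17 → advance -1; mR−mL=-432/17 → turn -1·90°
n=4: pose=(8,4,W); sL=20, sR=8; mL=-2, mR=-20; mL+mR=-22 → advance -1; mR−mL=-18 → turn -1·90°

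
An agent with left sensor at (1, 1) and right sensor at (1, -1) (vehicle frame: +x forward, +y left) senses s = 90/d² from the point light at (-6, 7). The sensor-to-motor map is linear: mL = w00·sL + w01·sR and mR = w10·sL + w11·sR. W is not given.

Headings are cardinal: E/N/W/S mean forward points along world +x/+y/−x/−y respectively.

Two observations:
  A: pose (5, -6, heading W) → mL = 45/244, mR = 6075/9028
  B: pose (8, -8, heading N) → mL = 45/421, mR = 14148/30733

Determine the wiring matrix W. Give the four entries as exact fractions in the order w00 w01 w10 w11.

0 1/2 1 1

obs A: pose=(5,-6,W) → sL=45/148, sR=45/122, mL=45/244, mR=6075/9028
obs B: pose=(8,-8,N) → sL=18/73, sR=90/421, mL=45/421, mR=14148/30733
sensor matrix S = [[45/148, 45/122], [18/73, 90/421]]; det S = -3600045/138728762
solve [mL_A; mL_B] = S·[w00; w01] and [mR_A; mR_B] = S·[w10; w11]:
  w00 = 0, w01 = 1/2, w10 = 1, w11 = 1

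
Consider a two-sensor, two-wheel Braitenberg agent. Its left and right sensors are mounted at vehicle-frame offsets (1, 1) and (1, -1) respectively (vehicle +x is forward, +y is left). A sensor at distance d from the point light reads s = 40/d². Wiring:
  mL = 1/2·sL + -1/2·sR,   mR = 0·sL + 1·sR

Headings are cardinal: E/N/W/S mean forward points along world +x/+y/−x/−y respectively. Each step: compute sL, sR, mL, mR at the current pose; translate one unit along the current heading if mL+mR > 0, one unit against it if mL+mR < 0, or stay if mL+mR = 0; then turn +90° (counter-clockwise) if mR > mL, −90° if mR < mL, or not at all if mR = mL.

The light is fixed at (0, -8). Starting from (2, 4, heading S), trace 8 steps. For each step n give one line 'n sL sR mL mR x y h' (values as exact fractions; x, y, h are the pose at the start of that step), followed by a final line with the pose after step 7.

0 4/13 20/61 -8/793 20/61 2 4 S
1 40/153 40/109 -880/16677 40/109 2 3 E
2 10/37 1/4 3/296 1/4 3 3 N
3 8/25 40/173 192/4325 40/173 3 4 W
4 4/13 20/61 -8/793 20/61 2 4 S
5 40/153 40/109 -880/16677 40/109 2 3 E
6 10/37 1/4 3/296 1/4 3 3 N
7 8/25 40/173 192/4325 40/173 3 4 W
final 2 4 S

n=0: pose=(2,4,S); sL=4/13, sR=20/61; mL=-8/793, mR=20/61; mL+mR=252/793 → advance +1; mR−mL=268/793 → turn +1·90°
n=1: pose=(2,3,E); sL=40/153, sR=40/109; mL=-880/16677, mR=40/109; mL+mR=5240/16677 → advance +1; mR−mL=7000/16677 → turn +1·90°
n=2: pose=(3,3,N); sL=10/37, sR=1/4; mL=3/296, mR=1/4; mL+mR=77/296 → advance +1; mR−mL=71/296 → turn +1·90°
n=3: pose=(3,4,W); sL=8/25, sR=40/173; mL=192/4325, mR=40/173; mL+mR=1192/4325 → advance +1; mR−mL=808/4325 → turn +1·90°
n=4: pose=(2,4,S); sL=4/13, sR=20/61; mL=-8/793, mR=20/61; mL+mR=252/793 → advance +1; mR−mL=268/793 → turn +1·90°
n=5: pose=(2,3,E); sL=40/153, sR=40/109; mL=-880/16677, mR=40/109; mL+mR=5240/16677 → advance +1; mR−mL=7000/16677 → turn +1·90°
n=6: pose=(3,3,N); sL=10/37, sR=1/4; mL=3/296, mR=1/4; mL+mR=77/296 → advance +1; mR−mL=71/296 → turn +1·90°
n=7: pose=(3,4,W); sL=8/25, sR=40/173; mL=192/4325, mR=40/173; mL+mR=1192/4325 → advance +1; mR−mL=808/4325 → turn +1·90°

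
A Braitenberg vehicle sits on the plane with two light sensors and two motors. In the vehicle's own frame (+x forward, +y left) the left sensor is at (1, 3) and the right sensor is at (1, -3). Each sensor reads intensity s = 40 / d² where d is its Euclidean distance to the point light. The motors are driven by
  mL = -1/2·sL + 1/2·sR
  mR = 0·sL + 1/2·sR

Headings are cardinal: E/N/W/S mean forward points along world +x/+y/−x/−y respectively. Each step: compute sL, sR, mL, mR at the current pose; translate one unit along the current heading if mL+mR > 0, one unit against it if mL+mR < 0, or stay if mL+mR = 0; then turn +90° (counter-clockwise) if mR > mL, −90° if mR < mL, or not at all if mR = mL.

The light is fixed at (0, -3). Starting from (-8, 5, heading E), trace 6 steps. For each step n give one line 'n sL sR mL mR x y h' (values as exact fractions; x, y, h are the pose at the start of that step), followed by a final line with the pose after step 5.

n=0: pose=(-8,5,E); sL=4/17, sR=20/37; mL=96/629, mR=10/37; mL+mR=266/629 → advance +1; mR−mL=2/17 → turn +1·90°
n=1: pose=(-7,5,N); sL=40/181, sR=40/97; mL=1680/17557, mR=20/97; mL+mR=5300/17557 → advance +1; mR−mL=20/181 → turn +1·90°
n=2: pose=(-7,6,W); sL=2/5, sR=5/26; mL=-27/260, mR=5/52; mL+mR=-1/130 → advance -1; mR−mL=1/5 → turn +1·90°
n=3: pose=(-6,6,S); sL=40/73, sR=8/29; mL=-288/2117, mR=4/29; mL+mR=4/2117 → advance +1; mR−mL=20/73 → turn +1·90°
n=4: pose=(-6,5,E); sL=20/73, sR=4/5; mL=96/365, mR=2/5; mL+mR=242/365 → advance +1; mR−mL=10/73 → turn +1·90°
n=5: pose=(-5,5,N); sL=8/29, sR=8/17; mL=48/493, mR=4/17; mL+mR=164/493 → advance +1; mR−mL=4/29 → turn +1·90°

0 4/17 20/37 96/629 10/37 -8 5 E
1 40/181 40/97 1680/17557 20/97 -7 5 N
2 2/5 5/26 -27/260 5/52 -7 6 W
3 40/73 8/29 -288/2117 4/29 -6 6 S
4 20/73 4/5 96/365 2/5 -6 5 E
5 8/29 8/17 48/493 4/17 -5 5 N
final -5 6 W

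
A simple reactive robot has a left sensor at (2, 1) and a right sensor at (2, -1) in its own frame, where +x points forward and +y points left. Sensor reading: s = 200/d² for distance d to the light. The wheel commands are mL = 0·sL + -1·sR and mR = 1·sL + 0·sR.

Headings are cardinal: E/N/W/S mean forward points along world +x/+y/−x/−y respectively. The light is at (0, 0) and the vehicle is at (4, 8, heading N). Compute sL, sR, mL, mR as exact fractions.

200/109 8/5 -8/5 200/109

left sensor world pos  = (3, 10); dL² = 109
right sensor world pos = (5, 10); dR² = 125
sL = 200/109 = 200/109
sR = 200/125 = 8/5
mL = 0·sL + -1·sR = -8/5
mR = 1·sL + 0·sR = 200/109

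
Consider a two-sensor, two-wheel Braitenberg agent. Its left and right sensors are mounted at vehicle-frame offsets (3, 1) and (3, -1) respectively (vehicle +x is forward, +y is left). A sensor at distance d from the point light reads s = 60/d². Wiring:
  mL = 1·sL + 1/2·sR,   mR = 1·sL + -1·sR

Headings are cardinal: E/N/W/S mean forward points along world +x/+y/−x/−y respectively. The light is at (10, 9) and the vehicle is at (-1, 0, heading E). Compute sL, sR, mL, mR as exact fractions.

15/32 15/41 855/1312 135/1312

left sensor world pos  = (2, 1); dL² = 128
right sensor world pos = (2, -1); dR² = 164
sL = 60/128 = 15/32
sR = 60/164 = 15/41
mL = 1·sL + 1/2·sR = 855/1312
mR = 1·sL + -1·sR = 135/1312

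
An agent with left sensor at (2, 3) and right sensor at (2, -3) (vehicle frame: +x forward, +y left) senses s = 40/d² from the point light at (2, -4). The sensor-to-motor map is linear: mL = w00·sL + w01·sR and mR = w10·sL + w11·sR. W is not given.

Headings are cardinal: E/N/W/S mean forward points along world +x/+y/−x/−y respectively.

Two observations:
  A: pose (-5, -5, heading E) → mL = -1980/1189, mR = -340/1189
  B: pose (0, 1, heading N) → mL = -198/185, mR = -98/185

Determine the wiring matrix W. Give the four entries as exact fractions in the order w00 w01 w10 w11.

-1/2 -1 1/2 -1

obs A: pose=(-5,-5,E) → sL=40/29, sR=40/41, mL=-1980/1189, mR=-340/1189
obs B: pose=(0,1,N) → sL=20/37, sR=4/5, mL=-198/185, mR=-98/185
sensor matrix S = [[40/29, 40/41], [20/37, 4/5]]; det S = 25344/43993
solve [mL_A; mL_B] = S·[w00; w01] and [mR_A; mR_B] = S·[w10; w11]:
  w00 = -1/2, w01 = -1, w10 = 1/2, w11 = -1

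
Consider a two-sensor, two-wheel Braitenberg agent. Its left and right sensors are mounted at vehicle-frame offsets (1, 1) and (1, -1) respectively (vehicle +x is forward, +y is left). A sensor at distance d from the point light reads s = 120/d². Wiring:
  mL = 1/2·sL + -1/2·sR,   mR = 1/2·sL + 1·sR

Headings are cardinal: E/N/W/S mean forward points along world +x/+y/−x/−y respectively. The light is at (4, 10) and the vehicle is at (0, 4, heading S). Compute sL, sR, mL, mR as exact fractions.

left sensor world pos  = (1, 3); dL² = 58
right sensor world pos = (-1, 3); dR² = 74
sL = 120/58 = 60/29
sR = 120/74 = 60/37
mL = 1/2·sL + -1/2·sR = 240/1073
mR = 1/2·sL + 1·sR = 2850/1073

60/29 60/37 240/1073 2850/1073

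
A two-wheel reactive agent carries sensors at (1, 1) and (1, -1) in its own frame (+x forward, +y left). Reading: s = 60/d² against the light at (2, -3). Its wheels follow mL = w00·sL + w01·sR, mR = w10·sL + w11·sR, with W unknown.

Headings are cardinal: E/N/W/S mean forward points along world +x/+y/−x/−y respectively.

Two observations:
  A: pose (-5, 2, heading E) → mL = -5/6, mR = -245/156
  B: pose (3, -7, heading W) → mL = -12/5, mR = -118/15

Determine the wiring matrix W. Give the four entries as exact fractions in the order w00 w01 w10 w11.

-1 0 -1/2 -1

obs A: pose=(-5,2,E) → sL=5/6, sR=15/13, mL=-5/6, mR=-245/156
obs B: pose=(3,-7,W) → sL=12/5, sR=20/3, mL=-12/5, mR=-118/15
sensor matrix S = [[5/6, 15/13], [12/5, 20/3]]; det S = 326/117
solve [mL_A; mL_B] = S·[w00; w01] and [mR_A; mR_B] = S·[w10; w11]:
  w00 = -1, w01 = 0, w10 = -1/2, w11 = -1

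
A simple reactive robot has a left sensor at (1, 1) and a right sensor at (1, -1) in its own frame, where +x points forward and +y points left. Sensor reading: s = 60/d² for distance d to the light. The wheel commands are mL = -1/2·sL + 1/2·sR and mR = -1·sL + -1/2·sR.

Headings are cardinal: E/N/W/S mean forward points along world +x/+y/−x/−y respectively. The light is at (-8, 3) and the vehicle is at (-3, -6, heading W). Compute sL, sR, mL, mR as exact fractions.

left sensor world pos  = (-4, -7); dL² = 116
right sensor world pos = (-4, -5); dR² = 80
sL = 60/116 = 15/29
sR = 60/80 = 3/4
mL = -1/2·sL + 1/2·sR = 27/232
mR = -1·sL + -1/2·sR = -207/232

15/29 3/4 27/232 -207/232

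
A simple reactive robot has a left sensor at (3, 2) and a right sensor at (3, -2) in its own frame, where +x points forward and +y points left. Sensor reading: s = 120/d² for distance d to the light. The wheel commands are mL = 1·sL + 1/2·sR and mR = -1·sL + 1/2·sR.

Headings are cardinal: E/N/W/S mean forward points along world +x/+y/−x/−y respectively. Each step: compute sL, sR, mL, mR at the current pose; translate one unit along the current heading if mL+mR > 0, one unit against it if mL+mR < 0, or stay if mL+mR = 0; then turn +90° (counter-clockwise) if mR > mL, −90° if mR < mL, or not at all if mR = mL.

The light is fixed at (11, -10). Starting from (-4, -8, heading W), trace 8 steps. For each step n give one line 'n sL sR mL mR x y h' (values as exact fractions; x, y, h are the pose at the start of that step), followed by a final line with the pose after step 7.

0 10/27 6/17 251/459 -89/459 -4 -8 W
1 120/349 120/221 47460/77129 -5580/77129 -5 -8 N
2 60/97 12/17 1602/1649 -438/1649 -5 -7 E
3 120/169 120/289 44820/48841 -24540/48841 -4 -7 S
4 10/27 6/17 251/459 -89/459 -4 -8 W
5 120/349 120/221 47460/77129 -5580/77129 -5 -8 N
6 60/97 12/17 1602/1649 -438/1649 -5 -7 E
7 120/169 120/289 44820/48841 -24540/48841 -4 -7 S
final -4 -8 W

n=0: pose=(-4,-8,W); sL=10/27, sR=6/17; mL=251/459, mR=-89/459; mL+mR=6/17 → advance +1; mR−mL=-20/27 → turn -1·90°
n=1: pose=(-5,-8,N); sL=120/349, sR=120/221; mL=47460/77129, mR=-5580/77129; mL+mR=120/221 → advance +1; mR−mL=-240/349 → turn -1·90°
n=2: pose=(-5,-7,E); sL=60/97, sR=12/17; mL=1602/1649, mR=-438/1649; mL+mR=12/17 → advance +1; mR−mL=-120/97 → turn -1·90°
n=3: pose=(-4,-7,S); sL=120/169, sR=120/289; mL=44820/48841, mR=-24540/48841; mL+mR=120/289 → advance +1; mR−mL=-240/169 → turn -1·90°
n=4: pose=(-4,-8,W); sL=10/27, sR=6/17; mL=251/459, mR=-89/459; mL+mR=6/17 → advance +1; mR−mL=-20/27 → turn -1·90°
n=5: pose=(-5,-8,N); sL=120/349, sR=120/221; mL=47460/77129, mR=-5580/77129; mL+mR=120/221 → advance +1; mR−mL=-240/349 → turn -1·90°
n=6: pose=(-5,-7,E); sL=60/97, sR=12/17; mL=1602/1649, mR=-438/1649; mL+mR=12/17 → advance +1; mR−mL=-120/97 → turn -1·90°
n=7: pose=(-4,-7,S); sL=120/169, sR=120/289; mL=44820/48841, mR=-24540/48841; mL+mR=120/289 → advance +1; mR−mL=-240/169 → turn -1·90°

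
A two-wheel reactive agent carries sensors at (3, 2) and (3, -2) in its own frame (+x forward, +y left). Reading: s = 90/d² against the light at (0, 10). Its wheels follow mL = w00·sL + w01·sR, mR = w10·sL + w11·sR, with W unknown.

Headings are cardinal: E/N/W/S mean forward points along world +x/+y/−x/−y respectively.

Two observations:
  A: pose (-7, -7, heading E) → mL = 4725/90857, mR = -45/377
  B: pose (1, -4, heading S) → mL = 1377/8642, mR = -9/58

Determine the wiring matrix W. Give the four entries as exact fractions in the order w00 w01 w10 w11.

-1/2 1 0 -1/2

obs A: pose=(-7,-7,E) → sL=90/241, sR=90/377, mL=4725/90857, mR=-45/377
obs B: pose=(1,-4,S) → sL=45/149, sR=9/29, mL=1377/8642, mR=-9/58
sensor matrix S = [[90/241, 90/377], [45/149, 9/29]]; det S = 592920/13537693
solve [mL_A; mL_B] = S·[w00; w01] and [mR_A; mR_B] = S·[w10; w11]:
  w00 = -1/2, w01 = 1, w10 = 0, w11 = -1/2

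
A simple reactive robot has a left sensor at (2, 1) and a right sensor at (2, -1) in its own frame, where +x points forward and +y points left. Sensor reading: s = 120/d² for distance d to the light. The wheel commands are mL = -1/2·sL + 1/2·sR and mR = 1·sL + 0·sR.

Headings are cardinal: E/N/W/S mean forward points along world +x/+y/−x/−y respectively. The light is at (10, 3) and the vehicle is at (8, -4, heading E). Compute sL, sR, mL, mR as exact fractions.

left sensor world pos  = (10, -3); dL² = 36
right sensor world pos = (10, -5); dR² = 64
sL = 120/36 = 10/3
sR = 120/64 = 15/8
mL = -1/2·sL + 1/2·sR = -35/48
mR = 1·sL + 0·sR = 10/3

10/3 15/8 -35/48 10/3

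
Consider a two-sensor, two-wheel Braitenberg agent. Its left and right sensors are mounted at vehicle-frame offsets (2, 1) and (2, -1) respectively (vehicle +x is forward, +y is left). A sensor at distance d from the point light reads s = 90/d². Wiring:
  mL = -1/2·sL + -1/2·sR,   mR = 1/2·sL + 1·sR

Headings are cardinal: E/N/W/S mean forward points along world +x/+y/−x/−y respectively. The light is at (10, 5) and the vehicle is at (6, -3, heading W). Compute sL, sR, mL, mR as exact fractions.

10/13 18/17 -202/221 319/221

left sensor world pos  = (4, -4); dL² = 117
right sensor world pos = (4, -2); dR² = 85
sL = 90/117 = 10/13
sR = 90/85 = 18/17
mL = -1/2·sL + -1/2·sR = -202/221
mR = 1/2·sL + 1·sR = 319/221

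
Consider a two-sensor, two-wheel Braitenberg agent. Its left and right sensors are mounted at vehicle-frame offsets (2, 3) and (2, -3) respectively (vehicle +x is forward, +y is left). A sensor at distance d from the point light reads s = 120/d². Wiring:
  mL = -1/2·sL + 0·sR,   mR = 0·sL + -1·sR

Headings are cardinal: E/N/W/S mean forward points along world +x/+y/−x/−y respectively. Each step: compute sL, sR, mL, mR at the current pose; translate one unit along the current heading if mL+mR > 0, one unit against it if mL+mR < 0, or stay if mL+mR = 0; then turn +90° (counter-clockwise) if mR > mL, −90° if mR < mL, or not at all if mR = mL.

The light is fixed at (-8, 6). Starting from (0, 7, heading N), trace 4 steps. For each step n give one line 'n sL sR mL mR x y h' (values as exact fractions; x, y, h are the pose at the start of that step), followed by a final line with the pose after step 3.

n=0: pose=(0,7,N); sL=60/17, sR=12/13; mL=-30/17, mR=-12/13; mL+mR=-594/221 → advance -1; mR−mL=186/221 → turn +1·90°
n=1: pose=(0,6,W); sL=8/3, sR=8/3; mL=-4/3, mR=-8/3; mL+mR=-4 → advance -1; mR−mL=-4/3 → turn -1·90°
n=2: pose=(1,6,N); sL=3, sR=30/37; mL=-3/2, mR=-30/37; mL+mR=-171/74 → advance -1; mR−mL=51/74 → turn +1·90°
n=3: pose=(1,5,W); sL=24/13, sR=120/53; mL=-12/13, mR=-120/53; mL+mR=-2196/689 → advance -1; mR−mL=-924/689 → turn -1·90°

0 60/17 12/13 -30/17 -12/13 0 7 N
1 8/3 8/3 -4/3 -8/3 0 6 W
2 3 30/37 -3/2 -30/37 1 6 N
3 24/13 120/53 -12/13 -120/53 1 5 W
final 2 5 N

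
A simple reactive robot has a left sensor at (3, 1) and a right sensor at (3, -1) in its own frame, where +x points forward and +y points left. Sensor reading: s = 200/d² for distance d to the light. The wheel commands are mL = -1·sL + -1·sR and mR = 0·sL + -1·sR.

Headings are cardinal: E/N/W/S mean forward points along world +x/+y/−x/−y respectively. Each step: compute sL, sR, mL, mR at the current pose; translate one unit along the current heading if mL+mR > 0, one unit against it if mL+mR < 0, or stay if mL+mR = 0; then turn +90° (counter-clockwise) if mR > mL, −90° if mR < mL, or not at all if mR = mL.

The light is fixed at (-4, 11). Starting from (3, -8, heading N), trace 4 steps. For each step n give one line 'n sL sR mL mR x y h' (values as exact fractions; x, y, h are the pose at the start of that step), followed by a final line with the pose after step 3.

0 50/73 5/8 -765/584 -5/8 3 -8 N
1 200/457 200/377 -166800/172289 -200/377 3 -9 W
2 20/61 100/289 -11880/17629 -100/289 4 -9 S
3 40/89 200/521 -38640/46369 -200/521 4 -8 E
final 3 -8 N

n=0: pose=(3,-8,N); sL=50/73, sR=5/8; mL=-765/584, mR=-5/8; mL+mR=-565/292 → advance -1; mR−mL=50/73 → turn +1·90°
n=1: pose=(3,-9,W); sL=200/457, sR=200/377; mL=-166800/172289, mR=-200/377; mL+mR=-258200/172289 → advance -1; mR−mL=200/457 → turn +1·90°
n=2: pose=(4,-9,S); sL=20/61, sR=100/289; mL=-11880/17629, mR=-100/289; mL+mR=-17980/17629 → advance -1; mR−mL=20/61 → turn +1·90°
n=3: pose=(4,-8,E); sL=40/89, sR=200/521; mL=-38640/46369, mR=-200/521; mL+mR=-56440/46369 → advance -1; mR−mL=40/89 → turn +1·90°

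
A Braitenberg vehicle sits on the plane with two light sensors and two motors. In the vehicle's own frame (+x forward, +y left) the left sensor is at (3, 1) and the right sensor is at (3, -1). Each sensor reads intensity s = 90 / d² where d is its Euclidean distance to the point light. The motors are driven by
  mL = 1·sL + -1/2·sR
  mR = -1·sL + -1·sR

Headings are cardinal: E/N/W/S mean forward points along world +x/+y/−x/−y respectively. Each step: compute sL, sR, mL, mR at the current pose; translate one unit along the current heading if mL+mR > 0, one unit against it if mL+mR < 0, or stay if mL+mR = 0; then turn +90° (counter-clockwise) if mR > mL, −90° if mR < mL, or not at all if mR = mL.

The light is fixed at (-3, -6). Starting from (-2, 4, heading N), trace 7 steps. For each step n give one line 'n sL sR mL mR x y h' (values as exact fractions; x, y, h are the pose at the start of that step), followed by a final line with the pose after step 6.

0 90/169 90/173 7965/29237 -30780/29237 -2 4 N
1 45/58 9/8 99/464 -441/232 -2 3 E
2 90/37 90/37 45/37 -180/37 -3 3 S
3 1 9/13 17/26 -22/13 -3 4 W
4 90/169 90/173 7965/29237 -30780/29237 -2 4 N
5 45/58 9/8 99/464 -441/232 -2 3 E
6 90/37 90/37 45/37 -180/37 -3 3 S
final -3 4 W

n=0: pose=(-2,4,N); sL=90/169, sR=90/173; mL=7965/29237, mR=-30780/29237; mL+mR=-135/173 → advance -1; mR−mL=-38745/29237 → turn -1·90°
n=1: pose=(-2,3,E); sL=45/58, sR=9/8; mL=99/464, mR=-441/232; mL+mR=-27/16 → advance -1; mR−mL=-981/464 → turn -1·90°
n=2: pose=(-3,3,S); sL=90/37, sR=90/37; mL=45/37, mR=-180/37; mL+mR=-135/37 → advance -1; mR−mL=-225/37 → turn -1·90°
n=3: pose=(-3,4,W); sL=1, sR=9/13; mL=17/26, mR=-22/13; mL+mR=-27/26 → advance -1; mR−mL=-61/26 → turn -1·90°
n=4: pose=(-2,4,N); sL=90/169, sR=90/173; mL=7965/29237, mR=-30780/29237; mL+mR=-135/173 → advance -1; mR−mL=-38745/29237 → turn -1·90°
n=5: pose=(-2,3,E); sL=45/58, sR=9/8; mL=99/464, mR=-441/232; mL+mR=-27/16 → advance -1; mR−mL=-981/464 → turn -1·90°
n=6: pose=(-3,3,S); sL=90/37, sR=90/37; mL=45/37, mR=-180/37; mL+mR=-135/37 → advance -1; mR−mL=-225/37 → turn -1·90°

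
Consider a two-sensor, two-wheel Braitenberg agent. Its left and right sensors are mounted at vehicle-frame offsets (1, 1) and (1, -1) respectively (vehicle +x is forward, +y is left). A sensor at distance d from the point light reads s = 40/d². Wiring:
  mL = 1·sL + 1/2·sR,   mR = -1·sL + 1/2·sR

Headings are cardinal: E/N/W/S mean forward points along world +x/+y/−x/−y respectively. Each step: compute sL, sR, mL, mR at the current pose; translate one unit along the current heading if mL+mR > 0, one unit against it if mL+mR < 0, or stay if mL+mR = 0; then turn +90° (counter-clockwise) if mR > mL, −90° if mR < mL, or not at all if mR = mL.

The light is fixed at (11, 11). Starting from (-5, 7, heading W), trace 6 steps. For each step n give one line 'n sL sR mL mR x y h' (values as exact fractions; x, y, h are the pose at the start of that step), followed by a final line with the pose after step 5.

0 20/157 20/149 4550/23393 -1410/23393 -5 7 W
1 40/333 8/53 3452/17649 -788/17649 -6 7 N
2 2/13 5/34 201/884 -71/884 -6 8 E
3 40/241 8/61 3404/14701 -1476/14701 -5 8 S
4 20/157 20/149 4550/23393 -1410/23393 -5 7 W
5 40/333 8/53 3452/17649 -788/17649 -6 7 N
final -6 8 E

n=0: pose=(-5,7,W); sL=20/157, sR=20/149; mL=4550/23393, mR=-1410/23393; mL+mR=20/149 → advance +1; mR−mL=-40/157 → turn -1·90°
n=1: pose=(-6,7,N); sL=40/333, sR=8/53; mL=3452/17649, mR=-788/17649; mL+mR=8/53 → advance +1; mR−mL=-80/333 → turn -1·90°
n=2: pose=(-6,8,E); sL=2/13, sR=5/34; mL=201/884, mR=-71/884; mL+mR=5/34 → advance +1; mR−mL=-4/13 → turn -1·90°
n=3: pose=(-5,8,S); sL=40/241, sR=8/61; mL=3404/14701, mR=-1476/14701; mL+mR=8/61 → advance +1; mR−mL=-80/241 → turn -1·90°
n=4: pose=(-5,7,W); sL=20/157, sR=20/149; mL=4550/23393, mR=-1410/23393; mL+mR=20/149 → advance +1; mR−mL=-40/157 → turn -1·90°
n=5: pose=(-6,7,N); sL=40/333, sR=8/53; mL=3452/17649, mR=-788/17649; mL+mR=8/53 → advance +1; mR−mL=-80/333 → turn -1·90°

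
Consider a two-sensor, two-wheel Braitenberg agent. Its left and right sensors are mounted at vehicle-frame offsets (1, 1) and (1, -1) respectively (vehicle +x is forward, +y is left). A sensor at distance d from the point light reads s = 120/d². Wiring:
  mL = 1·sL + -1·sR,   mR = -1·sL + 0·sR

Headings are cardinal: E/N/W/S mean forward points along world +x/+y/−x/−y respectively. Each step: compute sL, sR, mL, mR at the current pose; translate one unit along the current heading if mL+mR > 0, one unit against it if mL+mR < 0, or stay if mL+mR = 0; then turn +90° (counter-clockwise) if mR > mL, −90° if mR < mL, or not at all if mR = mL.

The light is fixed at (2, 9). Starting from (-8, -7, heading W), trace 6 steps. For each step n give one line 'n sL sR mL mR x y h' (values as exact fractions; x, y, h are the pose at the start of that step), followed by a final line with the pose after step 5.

n=0: pose=(-8,-7,W); sL=12/41, sR=60/173; mL=-384/7093, mR=-12/41; mL+mR=-60/173 → advance -1; mR−mL=-1692/7093 → turn -1·90°
n=1: pose=(-7,-7,N); sL=24/65, sR=120/289; mL=-864/18785, mR=-24/65; mL+mR=-120/289 → advance -1; mR−mL=-6072/18785 → turn -1·90°
n=2: pose=(-7,-8,E); sL=3/8, sR=30/97; mL=51/776, mR=-3/8; mL+mR=-30/97 → advance -1; mR−mL=-171/388 → turn -1·90°
n=3: pose=(-8,-8,S); sL=8/27, sR=24/89; mL=64/2403, mR=-8/27; mL+mR=-24/89 → advance -1; mR−mL=-776/2403 → turn -1·90°
n=4: pose=(-8,-7,W); sL=12/41, sR=60/173; mL=-384/7093, mR=-12/41; mL+mR=-60/173 → advance -1; mR−mL=-1692/7093 → turn -1·90°
n=5: pose=(-7,-7,N); sL=24/65, sR=120/289; mL=-864/18785, mR=-24/65; mL+mR=-120/289 → advance -1; mR−mL=-6072/18785 → turn -1·90°

0 12/41 60/173 -384/7093 -12/41 -8 -7 W
1 24/65 120/289 -864/18785 -24/65 -7 -7 N
2 3/8 30/97 51/776 -3/8 -7 -8 E
3 8/27 24/89 64/2403 -8/27 -8 -8 S
4 12/41 60/173 -384/7093 -12/41 -8 -7 W
5 24/65 120/289 -864/18785 -24/65 -7 -7 N
final -7 -8 E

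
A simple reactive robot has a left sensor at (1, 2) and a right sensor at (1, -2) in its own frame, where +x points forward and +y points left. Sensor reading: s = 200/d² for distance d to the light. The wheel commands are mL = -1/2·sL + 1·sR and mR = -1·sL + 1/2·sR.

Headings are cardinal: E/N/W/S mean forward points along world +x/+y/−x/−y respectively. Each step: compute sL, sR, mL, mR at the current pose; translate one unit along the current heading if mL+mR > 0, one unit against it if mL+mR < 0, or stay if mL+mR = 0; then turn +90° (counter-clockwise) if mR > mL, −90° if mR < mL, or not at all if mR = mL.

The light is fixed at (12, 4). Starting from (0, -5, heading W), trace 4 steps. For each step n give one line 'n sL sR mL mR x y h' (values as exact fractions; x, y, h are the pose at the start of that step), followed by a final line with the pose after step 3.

n=0: pose=(0,-5,W); sL=20/29, sR=100/109; mL=1810/3161, mR=-730/3161; mL+mR=1080/3161 → advance +1; mR−mL=-2540/3161 → turn -1·90°
n=1: pose=(-1,-5,N); sL=200/289, sR=40/37; mL=7860/10693, mR=-1620/10693; mL+mR=6240/10693 → advance +1; mR−mL=-9480/10693 → turn -1·90°
n=2: pose=(-1,-4,E); sL=10/9, sR=50/61; mL=145/549, mR=-385/549; mL+mR=-80/183 → advance -1; mR−mL=-530/549 → turn -1·90°
n=3: pose=(-2,-4,S); sL=8/9, sR=200/337; mL=452/3033, mR=-1796/3033; mL+mR=-448/1011 → advance -1; mR−mL=-2248/3033 → turn -1·90°

0 20/29 100/109 1810/3161 -730/3161 0 -5 W
1 200/289 40/37 7860/10693 -1620/10693 -1 -5 N
2 10/9 50/61 145/549 -385/549 -1 -4 E
3 8/9 200/337 452/3033 -1796/3033 -2 -4 S
final -2 -3 W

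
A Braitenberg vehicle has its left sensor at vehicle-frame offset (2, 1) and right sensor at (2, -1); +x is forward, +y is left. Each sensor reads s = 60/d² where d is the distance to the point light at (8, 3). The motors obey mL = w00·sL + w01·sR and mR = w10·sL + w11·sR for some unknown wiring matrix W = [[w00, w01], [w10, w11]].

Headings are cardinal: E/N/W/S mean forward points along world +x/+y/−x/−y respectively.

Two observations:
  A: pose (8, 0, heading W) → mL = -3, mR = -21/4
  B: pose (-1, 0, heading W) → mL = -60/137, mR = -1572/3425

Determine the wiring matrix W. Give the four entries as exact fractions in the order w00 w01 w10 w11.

obs A: pose=(8,0,W) → sL=3, sR=15/2, mL=-3, mR=-21/4
obs B: pose=(-1,0,W) → sL=60/137, sR=12/25, mL=-60/137, mR=-1572/3425
sensor matrix S = [[3, 15/2], [60/137, 12/25]]; det S = -6318/3425
solve [mL_A; mL_B] = S·[w00; w01] and [mR_A; mR_B] = S·[w10; w11]:
  w00 = -1, w01 = 0, w10 = -1/2, w11 = -1/2

-1 0 -1/2 -1/2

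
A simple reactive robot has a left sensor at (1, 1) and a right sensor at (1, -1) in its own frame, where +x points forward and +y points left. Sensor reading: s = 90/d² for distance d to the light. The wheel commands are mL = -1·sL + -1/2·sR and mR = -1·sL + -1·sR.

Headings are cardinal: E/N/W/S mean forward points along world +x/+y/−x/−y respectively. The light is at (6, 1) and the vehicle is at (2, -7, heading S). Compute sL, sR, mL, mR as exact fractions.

left sensor world pos  = (3, -8); dL² = 90
right sensor world pos = (1, -8); dR² = 106
sL = 90/90 = 1
sR = 90/106 = 45/53
mL = -1·sL + -1/2·sR = -151/106
mR = -1·sL + -1·sR = -98/53

1 45/53 -151/106 -98/53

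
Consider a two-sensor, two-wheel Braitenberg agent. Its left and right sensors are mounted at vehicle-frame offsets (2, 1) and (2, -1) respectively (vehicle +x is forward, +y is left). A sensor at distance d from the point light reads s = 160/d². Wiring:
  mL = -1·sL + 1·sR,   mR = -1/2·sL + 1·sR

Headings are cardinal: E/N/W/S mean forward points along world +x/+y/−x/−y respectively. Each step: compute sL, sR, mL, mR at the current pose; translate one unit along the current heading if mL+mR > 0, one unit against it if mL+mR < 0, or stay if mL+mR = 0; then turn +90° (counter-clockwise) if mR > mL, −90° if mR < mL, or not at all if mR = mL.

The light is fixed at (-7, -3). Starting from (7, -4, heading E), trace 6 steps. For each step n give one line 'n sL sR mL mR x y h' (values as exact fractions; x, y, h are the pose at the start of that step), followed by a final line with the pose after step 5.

0 5/8 8/13 -1/104 63/208 7 -4 E
1 160/197 160/257 -9600/50629 10960/50629 8 -4 N
2 16/17 16/17 0 8/17 8 -3 W
3 160/229 160/173 8960/39617 22800/39617 7 -3 S
4 5/8 8/13 -1/104 63/208 7 -4 E
5 160/197 160/257 -9600/50629 10960/50629 8 -4 N
final 8 -3 W

n=0: pose=(7,-4,E); sL=5/8, sR=8/13; mL=-1/104, mR=63/208; mL+mR=61/208 → advance +1; mR−mL=5/16 → turn +1·90°
n=1: pose=(8,-4,N); sL=160/197, sR=160/257; mL=-9600/50629, mR=10960/50629; mL+mR=1360/50629 → advance +1; mR−mL=80/197 → turn +1·90°
n=2: pose=(8,-3,W); sL=16/17, sR=16/17; mL=0, mR=8/17; mL+mR=8/17 → advance +1; mR−mL=8/17 → turn +1·90°
n=3: pose=(7,-3,S); sL=160/229, sR=160/173; mL=8960/39617, mR=22800/39617; mL+mR=31760/39617 → advance +1; mR−mL=80/229 → turn +1·90°
n=4: pose=(7,-4,E); sL=5/8, sR=8/13; mL=-1/104, mR=63/208; mL+mR=61/208 → advance +1; mR−mL=5/16 → turn +1·90°
n=5: pose=(8,-4,N); sL=160/197, sR=160/257; mL=-9600/50629, mR=10960/50629; mL+mR=1360/50629 → advance +1; mR−mL=80/197 → turn +1·90°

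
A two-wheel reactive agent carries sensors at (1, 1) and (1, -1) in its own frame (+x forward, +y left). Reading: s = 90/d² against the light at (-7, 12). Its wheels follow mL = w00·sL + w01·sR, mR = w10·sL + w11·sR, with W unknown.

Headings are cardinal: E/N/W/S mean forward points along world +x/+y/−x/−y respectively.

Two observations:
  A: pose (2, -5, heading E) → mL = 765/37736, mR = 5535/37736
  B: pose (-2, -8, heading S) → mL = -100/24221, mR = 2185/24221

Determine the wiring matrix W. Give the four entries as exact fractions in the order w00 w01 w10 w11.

1/2 -1/2 1 -1/2

obs A: pose=(2,-5,E) → sL=45/178, sR=45/212, mL=765/37736, mR=5535/37736
obs B: pose=(-2,-8,S) → sL=10/53, sR=90/457, mL=-100/24221, mR=2185/24221
sensor matrix S = [[45/178, 45/212], [10/53, 90/457]]; det S = 2225025/228500914
solve [mL_A; mL_B] = S·[w00; w01] and [mR_A; mR_B] = S·[w10; w11]:
  w00 = 1/2, w01 = -1/2, w10 = 1, w11 = -1/2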